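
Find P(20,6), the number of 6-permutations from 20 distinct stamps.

P(20,6) = 20!/(20-6)! = 20!/14!.

Final answer: P(20,6) = 27907200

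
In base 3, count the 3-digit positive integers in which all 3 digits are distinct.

First digit: 2 (nonzero). Second: 2 (not first). Third: 1, etc.
Total: 2 x 2 x 1.

Final answer: 4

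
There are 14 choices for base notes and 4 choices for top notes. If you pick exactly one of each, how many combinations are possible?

By the multiplication principle: 14 x 4.

Final answer: 56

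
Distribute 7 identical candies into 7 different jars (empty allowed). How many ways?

Stars and bars: C(n+k-1, k-1) = C(13,6).

Final answer: C(13,6) = 1716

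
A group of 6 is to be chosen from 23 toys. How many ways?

C(23,6) = 23!/(6! x (23-6)!).

Final answer: C(23,6) = 100947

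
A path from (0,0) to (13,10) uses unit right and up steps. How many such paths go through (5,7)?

Paths (0,0)->(5,7): C(12,7) = 792.
Paths (5,7)->(13,10): C(11,3) = 165.
By multiplication principle: 792 x 165.

Final answer: 130680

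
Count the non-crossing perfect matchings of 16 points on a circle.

This is a standard Catalan-number count: the answer is C_n. Here n = 16/2 = 8.
C_n = (2n)!/(n!(n+1)!), so C_{8} = 16!/(8! x 9!) = C(16,8)/9 = 12870/9.

Final answer: C_{8} = 1430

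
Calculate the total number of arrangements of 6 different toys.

The number of ways to arrange 6 distinct objects is 6!.

Final answer: 6! = 720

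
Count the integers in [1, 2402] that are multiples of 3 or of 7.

Multiples of 3: 800. Multiples of 7: 343. Of both (lcm=21): 114.
By inclusion-exclusion: 800 + 343 - 114.

Final answer: 1029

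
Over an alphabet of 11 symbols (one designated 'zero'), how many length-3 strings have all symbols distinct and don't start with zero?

The leading digit has 10 choices (anything but zero); the next has 10 (anything but the first), then 9, and so on, one fewer each time.
Total: 10 x 10 x 9.

Final answer: 900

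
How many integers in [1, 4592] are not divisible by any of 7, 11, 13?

|div by 7|=656, |div by 11|=417, |div by 13|=353.
|div by 7&11|=59, |div by 7&13|=50, |div by 11&13|=32, |div by all|=4.
By inclusion-exclusion, divisible by at least one: 656+417+353-59-50-32+4 = 1289.
Not divisible by any: 4592 - 1289.

Final answer: 3303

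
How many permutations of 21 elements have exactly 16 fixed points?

Choose which 16 elements are fixed: C(21,16) = 20349.
Derange the remaining 5 using D(j) = (j-1)(D(j-1) + D(j-2)), D(0)=1, D(1)=0: D(2)=1, D(3)=2, D(4)=9, D(5)=44.
Total: 20349 x 44.

Final answer: C(21,16) D(5) = 895356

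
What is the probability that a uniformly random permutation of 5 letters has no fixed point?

Use the recurrence D(n) = (n-1)(D(n-1) + D(n-2)) with D(0)=1, D(1)=0.
Building up: D(2)=1, D(3)=2, D(4)=9, D(5)=44.
Total arrangements: 5! = 120.
Probability = D(5)/5! = 11/30.

Final answer: D(5)/5! = 44/120 = 0.366667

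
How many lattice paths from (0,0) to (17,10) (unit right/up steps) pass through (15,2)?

Paths (0,0)->(15,2): C(17,2) = 136.
Paths (15,2)->(17,10): C(10,8) = 45.
By multiplication principle: 136 x 45.

Final answer: 6120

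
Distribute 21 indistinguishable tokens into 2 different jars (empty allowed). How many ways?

Stars and bars: C(n+k-1, k-1) = C(22,1).

Final answer: C(22,1) = 22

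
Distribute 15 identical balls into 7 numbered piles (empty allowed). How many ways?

Stars and bars: C(n+k-1, k-1) = C(21,6).

Final answer: C(21,6) = 54264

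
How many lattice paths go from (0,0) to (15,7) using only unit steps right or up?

Each path has 15 right steps and 7 up steps in some order (22 steps total).
Choose which 7 of the 22 steps are up: C(22,7).

Final answer: C(22,7) = 170544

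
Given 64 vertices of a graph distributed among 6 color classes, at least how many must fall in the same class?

By pigeonhole with 64 objects and 6 categories: ceiling(64/6).

Final answer: 11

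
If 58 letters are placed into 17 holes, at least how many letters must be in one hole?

By the pigeonhole principle: ceiling(58/17).

Final answer: 4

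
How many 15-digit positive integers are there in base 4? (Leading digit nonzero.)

Leading digit: 3 options (nonzero). Other 14 digit(s): 4 options each.
Total: 3 x 4^14.

Final answer: 805306368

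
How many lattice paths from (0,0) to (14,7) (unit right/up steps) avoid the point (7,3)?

Total paths to (14,7): C(21,7) = 116280.
Paths through (7,3): C(10,3) x C(11,4) = 39600.
Avoiding (7,3): 116280 - 39600.

Final answer: 76680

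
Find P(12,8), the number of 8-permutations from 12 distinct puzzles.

P(12,8) = 12!/(12-8)! = 12!/4!.

Final answer: P(12,8) = 19958400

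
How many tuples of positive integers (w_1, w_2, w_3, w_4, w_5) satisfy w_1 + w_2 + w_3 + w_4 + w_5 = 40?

Substitute w'_i = w_i - 1 (so w'_i >= 0). Then sum w'_i = 40 - 5 = 35.
Stars and bars: C(35+5-1, 5-1) = C(39,4).

Final answer: C(39,4) = 82251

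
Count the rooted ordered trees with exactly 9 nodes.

This is a standard Catalan-number count: the answer is C_n. Here n = 9 - 1 = 8.
C_n = C(2n,n) - C(2n,n+1), so C_{8} = C(16,8) - C(16,9) = 12870 - 11440.

Final answer: C_{8} = 1430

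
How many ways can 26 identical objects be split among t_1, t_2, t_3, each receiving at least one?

Substitute t'_i = t_i - 1 (so t'_i >= 0). Then sum t'_i = 26 - 3 = 23.
Stars and bars: C(23+3-1, 3-1) = C(25,2).

Final answer: C(25,2) = 300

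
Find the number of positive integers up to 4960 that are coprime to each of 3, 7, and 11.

|div by 3|=1653, |div by 7|=708, |div by 11|=450.
|div by 3&7|=236, |div by 3&11|=150, |div by 7&11|=64, |div by all|=21.
By inclusion-exclusion, divisible by at least one: 1653+708+450-236-150-64+21 = 2382.
Not divisible by any: 4960 - 2382.

Final answer: 2578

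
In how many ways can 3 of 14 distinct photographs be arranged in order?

P(14,3) = 14!/(14-3)! = 14!/11!.

Final answer: P(14,3) = 2184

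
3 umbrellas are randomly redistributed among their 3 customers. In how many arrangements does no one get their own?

Derangements satisfy D(n) = (n-1)(D(n-1) + D(n-2)), starting from D(0)=1, D(1)=0.
D(2) = 1 x (0 + 1) = 1
D(3) = 2 x (D(2) + D(1)) = 2 x (1 + 0)

Final answer: D(3) = 2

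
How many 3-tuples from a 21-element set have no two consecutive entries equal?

First character: 21 choices. Each subsequent: 20 choices (must differ from the previous one).
Total: 21 x 20^2.

Final answer: 21 x 20^{2} = 8400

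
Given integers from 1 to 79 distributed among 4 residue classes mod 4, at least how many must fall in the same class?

By pigeonhole with 79 objects and 4 categories: ceiling(79/4).

Final answer: 20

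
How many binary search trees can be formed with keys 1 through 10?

The structures are counted by the Catalan number C_n. Here n = 10.
C_n = C(2n,n)/(n+1), so C_{10} = C(20,10)/11 = 184756/11.

Final answer: C_{10} = 16796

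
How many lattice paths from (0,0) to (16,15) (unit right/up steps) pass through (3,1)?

Paths (0,0)->(3,1): C(4,1) = 4.
Paths (3,1)->(16,15): C(27,14) = 20058300.
By multiplication principle: 4 x 20058300.

Final answer: 80233200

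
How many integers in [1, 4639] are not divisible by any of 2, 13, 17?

|div by 2|=2319, |div by 13|=356, |div by 17|=272.
|div by 2&13|=178, |div by 2&17|=136, |div by 13&17|=20, |div by all|=10.
By inclusion-exclusion, divisible by at least one: 2319+356+272-178-136-20+10 = 2623.
Not divisible by any: 4639 - 2623.

Final answer: 2016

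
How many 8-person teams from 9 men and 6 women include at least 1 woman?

Sum over valid woman counts:
C(6,1)C(9,7) = 216
C(6,2)C(9,6) = 1260
C(6,3)C(9,5) = 2520
C(6,4)C(9,4) = 1890
C(6,5)C(9,3) = 504
C(6,6)C(9,2) = 36
Total: 216 + 1260 + 2520 + 1890 + 504 + 36.

Final answer: 6426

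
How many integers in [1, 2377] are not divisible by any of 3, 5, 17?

|div by 3|=792, |div by 5|=475, |div by 17|=139.
|div by 3&5|=158, |div by 3&17|=46, |div by 5&17|=27, |div by all|=9.
By inclusion-exclusion, divisible by at least one: 792+475+139-158-46-27+9 = 1184.
Not divisible by any: 2377 - 1184.

Final answer: 1193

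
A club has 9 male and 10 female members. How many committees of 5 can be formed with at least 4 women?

Sum over valid woman counts:
C(10,4)C(9,1) = 1890
C(10,5)C(9,0) = 252
Total: 1890 + 252.

Final answer: 2142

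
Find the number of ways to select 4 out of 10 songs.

C(10,4) = 10!/(4! x (10-4)!).

Final answer: C(10,4) = 210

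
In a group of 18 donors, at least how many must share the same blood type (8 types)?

There are 8 possible values for blood type (8 types). With 18 donors and 8 categories, by pigeonhole: ceiling(18/8).

Final answer: 3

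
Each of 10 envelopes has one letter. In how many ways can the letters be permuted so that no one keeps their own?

Use the recurrence D(n) = (n-1)(D(n-1) + D(n-2)) with D(0)=1, D(1)=0.
D(2) = 1 x (0 + 1) = 1
D(3) = 2 x (1 + 0) = 2
D(4) = 3 x (2 + 1) = 9
D(5) = 4 x (9 + 2) = 44
D(6) = 5 x (44 + 9) = 265
D(7) = 6 x (265 + 44) = 1854
D(8) = 7 x (1854 + 265) = 14833
D(9) = 8 x (14833 + 1854) = 133496
D(10) = 9 x (D(9) + D(8)) = 9 x (133496 + 14833)

Final answer: D(10) = 1334961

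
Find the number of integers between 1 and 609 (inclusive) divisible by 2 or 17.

Multiples of 2: 304. Multiples of 17: 35. Of both (lcm=34): 17.
By inclusion-exclusion: 304 + 35 - 17.

Final answer: 322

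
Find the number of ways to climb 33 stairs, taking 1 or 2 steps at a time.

Let f(n) count the ways. The last step is size 1 or 2, so f(n) = f(n-1) + f(n-2) with f(1)=1, f(2)=2.
Iterating the recurrence: f(1)=1, f(2)=2, f(3)=3, f(4)=5, f(5)=8, f(6)=13, f(7)=21, f(8)=34, f(9)=55, f(10)=89, f(11)=144, f(12)=233, f(13)=377, f(14)=610, f(15)=987, f(16)=1597, f(17)=2584, f(18)=4181, f(19)=6765, f(20)=10946, f(21)=17711, f(22)=28657, f(23)=46368, f(24)=75025, f(25)=121393, f(26)=196418, f(27)=317811, f(28)=514229, f(29)=832040, f(30)=1346269, f(31)=2178309, f(32)=3524578, f(33)=5702887.

Final answer: 5702887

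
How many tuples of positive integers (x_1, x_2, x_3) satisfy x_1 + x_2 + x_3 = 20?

Substitute x'_i = x_i - 1 (so x'_i >= 0). Then sum x'_i = 20 - 3 = 17.
Stars and bars: C(17+3-1, 3-1) = C(19,2).

Final answer: C(19,2) = 171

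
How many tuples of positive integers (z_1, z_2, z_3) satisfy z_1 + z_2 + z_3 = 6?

Substitute z'_i = z_i - 1 (so z'_i >= 0). Then sum z'_i = 6 - 3 = 3.
Stars and bars: C(3+3-1, 3-1) = C(5,2).

Final answer: C(5,2) = 10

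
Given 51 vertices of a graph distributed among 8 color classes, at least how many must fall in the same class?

By pigeonhole with 51 objects and 8 categories: ceiling(51/8).

Final answer: 7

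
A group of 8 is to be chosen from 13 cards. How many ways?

C(13,8) = 13!/(8! x (13-8)!).

Final answer: C(13,8) = 1287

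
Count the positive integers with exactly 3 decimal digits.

First digit: 9 choices (1-9). Each of the remaining 2 digits: 10 choices.
Total: 9 x 10^2.

Final answer: 900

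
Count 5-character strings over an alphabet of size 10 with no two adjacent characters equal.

Let g(n) count such strings. g(1) = 10, and each valid string of length n-1 extends in 9 ways (any symbol but the last), so g(n) = 9 g(n-1).
Total: g(5) = 10 x 9^4.

Final answer: 10 x 9^{4} = 65610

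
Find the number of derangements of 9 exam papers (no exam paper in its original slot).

Derangements satisfy D(n) = (n-1)(D(n-1) + D(n-2)), starting from D(0)=1, D(1)=0.
D(2) = 1 x (0 + 1) = 1
D(3) = 2 x (1 + 0) = 2
D(4) = 3 x (2 + 1) = 9
D(5) = 4 x (9 + 2) = 44
D(6) = 5 x (44 + 9) = 265
D(7) = 6 x (265 + 44) = 1854
D(8) = 7 x (1854 + 265) = 14833
D(9) = 8 x (D(8) + D(7)) = 8 x (14833 + 1854)

Final answer: D(9) = 133496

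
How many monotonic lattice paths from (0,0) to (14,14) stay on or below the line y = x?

Total monotonic paths to (14,14): C(28,14) = 40116600.
A path is bad iff it touches y = x + 1; reflecting its initial segment maps bad paths bijectively onto all paths to (13,15), of which there are C(28,15) = 37442160.
Valid Dyck paths: 40116600 - 37442160.
(This is the Catalan number C_{14}.)

Final answer: C_{14} = 2674440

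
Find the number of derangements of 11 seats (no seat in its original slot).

Use the recurrence D(n) = (n-1)(D(n-1) + D(n-2)) with D(0)=1, D(1)=0.
D(2) = 1 x (0 + 1) = 1
D(3) = 2 x (1 + 0) = 2
D(4) = 3 x (2 + 1) = 9
D(5) = 4 x (9 + 2) = 44
D(6) = 5 x (44 + 9) = 265
D(7) = 6 x (265 + 44) = 1854
D(8) = 7 x (1854 + 265) = 14833
D(9) = 8 x (14833 + 1854) = 133496
D(10) = 9 x (133496 + 14833) = 1334961
D(11) = 10 x (D(10) + D(9)) = 10 x (1334961 + 133496)

Final answer: D(11) = 14684570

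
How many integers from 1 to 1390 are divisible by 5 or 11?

Multiples of 5: 278. Multiples of 11: 126. Of both (lcm=55): 25.
By inclusion-exclusion: 278 + 126 - 25.

Final answer: 379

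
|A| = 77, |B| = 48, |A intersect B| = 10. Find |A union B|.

|A union B| = |A| + |B| - |A intersect B| = 77 + 48 - 10.

Final answer: 115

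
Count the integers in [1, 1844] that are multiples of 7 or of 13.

Multiples of 7: 263. Multiples of 13: 141. Of both (lcm=91): 20.
By inclusion-exclusion: 263 + 141 - 20.

Final answer: 384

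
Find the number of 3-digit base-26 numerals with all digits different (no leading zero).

The leading digit has 25 choices (anything but zero); the next has 25 (anything but the first), then 24, and so on, one fewer each time.
Total: 25 x 25 x 24.

Final answer: 15000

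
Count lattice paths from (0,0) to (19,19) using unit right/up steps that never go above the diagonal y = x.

Total monotonic paths to (19,19): C(38,19) = 35345263800.
Reflecting each bad path at its first crossing gives a bijection with paths to (18,20): C(38,20) = 33578000610.
Valid Dyck paths: 35345263800 - 33578000610.
(Check: C(38,19) - C(38,20) = C(38,19)/20, the Catalan number C_{19}.)

Final answer: C_{19} = 1767263190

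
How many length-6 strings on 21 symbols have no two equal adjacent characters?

Let g(n) count such strings. g(1) = 21, and each valid string of length n-1 extends in 20 ways (any symbol but the last), so g(n) = 20 g(n-1).
Total: g(6) = 21 x 20^5.

Final answer: 21 x 20^{5} = 67200000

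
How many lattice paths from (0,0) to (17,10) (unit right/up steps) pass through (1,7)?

Paths (0,0)->(1,7): C(8,7) = 8.
Paths (1,7)->(17,10): C(19,3) = 969.
By multiplication principle: 8 x 969.

Final answer: 7752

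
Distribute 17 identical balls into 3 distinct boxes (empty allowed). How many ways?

Stars and bars: C(n+k-1, k-1) = C(19,2).

Final answer: C(19,2) = 171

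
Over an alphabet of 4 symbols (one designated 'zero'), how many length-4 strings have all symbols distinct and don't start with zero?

First digit: 3 (nonzero). Second: 3 (not first). Third: 2, etc.
Total: 3 x 3 x 2 x 1.

Final answer: 18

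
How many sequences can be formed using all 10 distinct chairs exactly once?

The number of ways to arrange 10 distinct objects is 10!.

Final answer: 10! = 3628800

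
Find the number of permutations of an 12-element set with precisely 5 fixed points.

Choose which 5 elements are fixed: C(12,5) = 792.
Derange the remaining 7 using D(j) = (j-1)(D(j-1) + D(j-2)), D(0)=1, D(1)=0: D(2)=1, D(3)=2, D(4)=9, D(5)=44, D(6)=265, D(7)=1854.
Total: 792 x 1854.

Final answer: C(12,5) D(7) = 1468368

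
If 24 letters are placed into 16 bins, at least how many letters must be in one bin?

By the pigeonhole principle: ceiling(24/16).

Final answer: 2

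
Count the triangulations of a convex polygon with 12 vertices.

The structures are counted by the Catalan number C_n. Here n = 12 - 2 = 10.
Using C_0 = 1 and C_(k+1) = C_k x 2(2k+1)/(k+2), build up term by term: C_1=1, C_2=2, C_3=5, C_4=14, C_5=42, C_6=132, C_7=429, C_8=1430, C_9=4862, C_10=16796.

Final answer: C_{10} = 16796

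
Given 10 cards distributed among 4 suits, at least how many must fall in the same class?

By pigeonhole with 10 objects and 4 categories: ceiling(10/4).

Final answer: 3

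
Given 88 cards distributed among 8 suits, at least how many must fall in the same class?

By pigeonhole with 88 objects and 8 categories: ceiling(88/8).

Final answer: 11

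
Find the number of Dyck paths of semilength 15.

Total monotonic paths to (15,15): C(30,15) = 155117520.
Paths that cross above y=x (reflection bijection): C(30,16) = 145422675.
Valid Dyck paths: 155117520 - 145422675.
(Equivalently, C_{15} = C(30,15)/16 = 155117520/16.)

Final answer: C_{15} = 9694845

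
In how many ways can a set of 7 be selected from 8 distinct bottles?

C(8,7) = 8!/(7! x (8-7)!).

Final answer: C(8,7) = 8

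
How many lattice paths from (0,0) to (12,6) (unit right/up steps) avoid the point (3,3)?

Total paths to (12,6): C(18,6) = 18564.
Paths through (3,3): C(6,3) x C(12,3) = 4400.
Avoiding (3,3): 18564 - 4400.

Final answer: 14164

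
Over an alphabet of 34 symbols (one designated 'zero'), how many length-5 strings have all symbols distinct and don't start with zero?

The leading digit has 33 choices (anything but zero); the next has 33 (anything but the first), then 32, and so on, one fewer each time.
Total: 33 x 33 x 32 x 31 x 30.

Final answer: 32408640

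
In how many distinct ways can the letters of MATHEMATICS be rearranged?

Letters (A:2, C:1, E:1, H:1, I:1, M:2, S:1, T:2). Total letters: 11.
Permutations = 11!/(2! x 2! x 2!).

Final answer: 4989600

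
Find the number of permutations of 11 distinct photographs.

The number of ways to arrange 11 distinct objects is 11!.

Final answer: 11! = 39916800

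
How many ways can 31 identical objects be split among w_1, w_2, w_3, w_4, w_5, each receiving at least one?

Substitute w'_i = w_i - 1 (so w'_i >= 0). Then sum w'_i = 31 - 5 = 26.
Stars and bars: C(26+5-1, 5-1) = C(30,4).

Final answer: C(30,4) = 27405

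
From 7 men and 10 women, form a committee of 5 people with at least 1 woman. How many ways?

Sum over valid woman counts:
C(10,1)C(7,4) = 350
C(10,2)C(7,3) = 1575
C(10,3)C(7,2) = 2520
C(10,4)C(7,1) = 1470
C(10,5)C(7,0) = 252
Total: 350 + 1575 + 2520 + 1470 + 252.

Final answer: 6167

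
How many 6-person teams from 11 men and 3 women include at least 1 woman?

Sum over valid woman counts:
C(3,1)C(11,5) = 1386
C(3,2)C(11,4) = 990
C(3,3)C(11,3) = 165
Total: 1386 + 990 + 165.

Final answer: 2541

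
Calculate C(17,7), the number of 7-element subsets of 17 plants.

C(17,7) = 17!/(7! x (17-7)!).

Final answer: C(17,7) = 19448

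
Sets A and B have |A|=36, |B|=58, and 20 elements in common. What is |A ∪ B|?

|A union B| = |A| + |B| - |A intersect B| = 36 + 58 - 20.

Final answer: 74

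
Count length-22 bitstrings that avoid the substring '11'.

Let a(n) count valid strings. If the last bit is 0 the prefix is any valid string of length n-1; if it is 1 the string must end in 01 with a valid prefix of length n-2. So a(n) = a(n-1) + a(n-2), a(1)=2, a(2)=3.
Iterating the recurrence: a(1)=2, a(2)=3, a(3)=5, a(4)=8, a(5)=13, a(6)=21, a(7)=34, a(8)=55, a(9)=89, a(10)=144, a(11)=233, a(12)=377, a(13)=610, a(14)=987, a(15)=1597, a(16)=2584, a(17)=4181, a(18)=6765, a(19)=10946, a(20)=17711, a(21)=28657, a(22)=46368.

Final answer: 46368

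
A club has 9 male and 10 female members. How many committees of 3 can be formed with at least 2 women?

Sum over valid woman counts:
C(10,2)C(9,1) = 405
C(10,3)C(9,0) = 120
Total: 405 + 120.

Final answer: 525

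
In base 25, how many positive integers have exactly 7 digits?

Leading digit: 24 options (nonzero). Other 6 digit(s): 25 options each.
Total: 24 x 25^6.

Final answer: 5859375000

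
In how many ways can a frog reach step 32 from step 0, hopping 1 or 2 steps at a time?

Let f(n) be the number of climbs. Removing the last move (1 or 2 steps) gives f(n) = f(n-1) + f(n-2); base cases f(1)=1, f(2)=2.
Building up term by term: f(1)=1, f(2)=2, f(3)=3, f(4)=5, f(5)=8, f(6)=13, f(7)=21, f(8)=34, f(9)=55, f(10)=89, f(11)=144, f(12)=233, f(13)=377, f(14)=610, f(15)=987, f(16)=1597, f(17)=2584, f(18)=4181, f(19)=6765, f(20)=10946, f(21)=17711, f(22)=28657, f(23)=46368, f(24)=75025, f(25)=121393, f(26)=196418, f(27)=317811, f(28)=514229, f(29)=832040, f(30)=1346269, f(31)=2178309, f(32)=3524578.

Final answer: 3524578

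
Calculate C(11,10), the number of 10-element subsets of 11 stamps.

C(11,10) = 11!/(10! x 1!).

Final answer: \binom{11}{10} = 11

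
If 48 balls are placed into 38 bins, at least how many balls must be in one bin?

By the pigeonhole principle: ceiling(48/38).

Final answer: 2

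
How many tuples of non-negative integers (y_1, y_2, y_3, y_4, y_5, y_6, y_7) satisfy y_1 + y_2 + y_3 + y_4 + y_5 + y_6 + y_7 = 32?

Stars and bars with 32 stars and 6 bars:
C(32+7-1, 7-1) = C(38,6).

Final answer: C(38,6) = 2760681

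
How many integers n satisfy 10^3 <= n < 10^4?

The leading digit cannot be 0 (9 options); the other 3 digits can be anything (10 options each).
Total: 9 x 10^3.

Final answer: 9000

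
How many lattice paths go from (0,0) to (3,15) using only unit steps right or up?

Each path has 3 right steps and 15 up steps in some order (18 steps total).
Choose which 15 of the 18 steps are up: C(18,15).

Final answer: C(18,15) = 816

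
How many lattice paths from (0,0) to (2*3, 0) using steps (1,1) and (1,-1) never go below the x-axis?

Total monotonic paths to (3,3): C(6,3) = 20.
Reflecting each bad path at its first crossing gives a bijection with paths to (2,4): C(6,4) = 15.
Valid Dyck paths: 20 - 15.
(This is the Catalan number C_{3}.)

Final answer: C_{3} = 5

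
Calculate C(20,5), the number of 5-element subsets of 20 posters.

C(20,5) = 20!/(5! x 15!).

Final answer: \binom{20}{5} = 15504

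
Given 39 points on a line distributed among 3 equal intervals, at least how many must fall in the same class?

By pigeonhole with 39 objects and 3 categories: ceiling(39/3).

Final answer: 13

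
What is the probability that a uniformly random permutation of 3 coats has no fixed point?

D(n) = (n-1)(D(n-1) + D(n-2)), D(0)=1, D(1)=0.
Building up: D(2)=1, D(3)=2.
Total arrangements: 3! = 6.
Probability = D(3)/3! = 1/3.

Final answer: D(3)/3! = 2/6 = 0.333333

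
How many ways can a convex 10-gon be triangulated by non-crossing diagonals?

The structures are counted by the Catalan number C_n. Here n = 10 - 2 = 8.
C_n = (2n)!/(n!(n+1)!), so C_{8} = 16!/(8! x 9!) = C(16,8)/9 = 12870/9.

Final answer: C_{8} = 1430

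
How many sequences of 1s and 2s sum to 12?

Let f(n) be the number of climbs. Removing the last move (1 or 2 steps) gives f(n) = f(n-1) + f(n-2); base cases f(1)=1, f(2)=2.
Computing successive values: f(1)=1, f(2)=2, f(3)=3, f(4)=5, f(5)=8, f(6)=13, f(7)=21, f(8)=34, f(9)=55, f(10)=89, f(11)=144, f(12)=233.

Final answer: 233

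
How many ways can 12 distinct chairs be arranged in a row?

The number of ways to arrange 12 distinct objects is 12!.

Final answer: 12! = 479001600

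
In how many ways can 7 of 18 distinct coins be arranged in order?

P(18,7) = 18!/(18-7)! = 18!/11!.

Final answer: P(18,7) = 160392960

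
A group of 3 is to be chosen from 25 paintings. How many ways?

C(25,3) = 25!/(3! x (25-3)!).

Final answer: C(25,3) = 2300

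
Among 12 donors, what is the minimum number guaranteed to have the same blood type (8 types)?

There are 8 possible values for blood type (8 types). With 12 donors and 8 categories, by pigeonhole: ceiling(12/8).

Final answer: 2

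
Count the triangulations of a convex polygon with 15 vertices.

The structures are counted by the Catalan number C_n. Here n = 15 - 2 = 13.
C_n = C(2n,n) - C(2n,n+1), so C_{13} = C(26,13) - C(26,14) = 10400600 - 9657700.

Final answer: C_{13} = 742900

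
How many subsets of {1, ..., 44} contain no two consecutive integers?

Let a(n) count such subsets of {1, ..., n}. Either n is excluded (a(n-1) ways) or n is included, forcing n-1 out (a(n-2) ways), so a(n) = a(n-1) + a(n-2) with a(1)=2, a(2)=3.
Iterating the recurrence: a(1)=2, a(2)=3, a(3)=5, a(4)=8, a(5)=13, a(6)=21, a(7)=34, a(8)=55, a(9)=89, a(10)=144, a(11)=233, a(12)=377, a(13)=610, a(14)=987, a(15)=1597, a(16)=2584, a(17)=4181, a(18)=6765, a(19)=10946, a(20)=17711, a(21)=28657, a(22)=46368, a(23)=75025, a(24)=121393, a(25)=196418, a(26)=317811, a(27)=514229, a(28)=832040, a(29)=1346269, a(30)=2178309, a(31)=3524578, a(32)=5702887, a(33)=9227465, a(34)=14930352, a(35)=24157817, a(36)=39088169, a(37)=63245986, a(38)=102334155, a(39)=165580141, a(40)=267914296, a(41)=433494437, a(42)=701408733, a(43)=1134903170, a(44)=1836311903.

Final answer: 1836311903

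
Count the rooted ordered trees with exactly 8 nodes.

This is a standard Catalan-number count: the answer is C_n. Here n = 8 - 1 = 7.
C_n = (2n)!/(n!(n+1)!), so C_{7} = 14!/(7! x 8!) = C(14,7)/8 = 3432/8.

Final answer: C_{7} = 429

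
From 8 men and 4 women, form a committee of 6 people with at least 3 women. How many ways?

Sum over valid woman counts:
C(4,3)C(8,3) = 224
C(4,4)C(8,2) = 28
Total: 224 + 28.

Final answer: 252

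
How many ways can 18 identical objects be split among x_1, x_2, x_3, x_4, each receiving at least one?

Substitute x'_i = x_i - 1 (so x'_i >= 0). Then sum x'_i = 18 - 4 = 14.
Stars and bars: C(14+4-1, 4-1) = C(17,3).

Final answer: C(17,3) = 680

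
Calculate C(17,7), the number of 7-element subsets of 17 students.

C(17,7) = 17!/(7! x (17-7)!).

Final answer: C(17,7) = 19448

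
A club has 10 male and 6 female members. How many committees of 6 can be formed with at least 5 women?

Sum over valid woman counts:
C(6,5)C(10,1) = 60
C(6,6)C(10,0) = 1
Total: 60 + 1.

Final answer: 61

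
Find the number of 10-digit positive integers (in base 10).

First digit: 9 choices (1-9). Each of the remaining 9 digits: 10 choices.
Total: 9 x 10^9.

Final answer: 9000000000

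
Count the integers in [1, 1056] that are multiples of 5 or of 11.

Multiples of 5: 211. Multiples of 11: 96. Of both (lcm=55): 19.
By inclusion-exclusion: 211 + 96 - 19.

Final answer: 288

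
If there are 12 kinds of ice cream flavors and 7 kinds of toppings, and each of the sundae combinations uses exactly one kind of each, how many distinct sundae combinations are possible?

By the multiplication principle: 12 x 7.

Final answer: 84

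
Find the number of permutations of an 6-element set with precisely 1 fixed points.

Choose which 1 elements are fixed: C(6,1) = 6.
Derange the remaining 5 using D(j) = (j-1)(D(j-1) + D(j-2)), D(0)=1, D(1)=0: D(2)=1, D(3)=2, D(4)=9, D(5)=44.
Total: 6 x 44.

Final answer: C(6,1) D(5) = 264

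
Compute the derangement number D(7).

Derangements satisfy D(n) = (n-1)(D(n-1) + D(n-2)), starting from D(0)=1, D(1)=0.
D(2) = 1 x (0 + 1) = 1
D(3) = 2 x (1 + 0) = 2
D(4) = 3 x (2 + 1) = 9
D(5) = 4 x (9 + 2) = 44
D(6) = 5 x (44 + 9) = 265
D(7) = 6 x (D(6) + D(5)) = 6 x (265 + 44)

Final answer: D(7) = 1854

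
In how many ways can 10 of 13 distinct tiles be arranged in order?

P(13,10) = 13!/(13-10)! = 13!/3!.

Final answer: P(13,10) = 1037836800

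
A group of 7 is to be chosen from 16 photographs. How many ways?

C(16,7) = 16!/(7! x 9!).

Final answer: \binom{16}{7} = 11440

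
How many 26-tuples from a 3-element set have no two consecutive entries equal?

First character: 3 choices. Each subsequent: 2 choices (must differ from the previous one).
Total: 3 x 2^25.

Final answer: 3 x 2^{25} = 100663296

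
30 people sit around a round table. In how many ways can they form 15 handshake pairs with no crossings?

This is a standard Catalan-number count: the answer is C_n. Here n = 30/2 = 15.
C_n = C(2n,n) - C(2n,n+1), so C_{15} = C(30,15) - C(30,16) = 155117520 - 145422675.

Final answer: C_{15} = 9694845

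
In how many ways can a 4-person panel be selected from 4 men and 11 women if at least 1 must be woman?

Sum over valid woman counts:
C(11,1)C(4,3) = 44
C(11,2)C(4,2) = 330
C(11,3)C(4,1) = 660
C(11,4)C(4,0) = 330
Total: 44 + 330 + 660 + 330.

Final answer: 1364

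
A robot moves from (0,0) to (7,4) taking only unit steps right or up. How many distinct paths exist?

Each path has 7 right steps and 4 up steps in some order (11 steps total).
Choose which 4 of the 11 steps are up: C(11,4).

Final answer: C(11,4) = 330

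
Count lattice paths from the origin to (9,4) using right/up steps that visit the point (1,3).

Paths (0,0)->(1,3): C(4,3) = 4.
Paths (1,3)->(9,4): C(9,1) = 9.
By multiplication principle: 4 x 9.

Final answer: 36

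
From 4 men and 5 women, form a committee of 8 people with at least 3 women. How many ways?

Sum over valid woman counts:
C(5,4)C(4,4) = 5
C(5,5)C(4,3) = 4
Total: 5 + 4.

Final answer: 9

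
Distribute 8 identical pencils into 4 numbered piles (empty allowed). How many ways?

Stars and bars: C(n+k-1, k-1) = C(11,3).

Final answer: C(11,3) = 165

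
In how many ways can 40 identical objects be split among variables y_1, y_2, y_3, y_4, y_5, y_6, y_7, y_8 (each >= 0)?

Stars and bars with 40 stars and 7 bars:
C(40+8-1, 8-1) = C(47,7).

Final answer: C(47,7) = 62891499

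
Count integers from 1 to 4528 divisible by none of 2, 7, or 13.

|div by 2|=2264, |div by 7|=646, |div by 13|=348.
|div by 2&7|=323, |div by 2&13|=174, |div by 7&13|=49, |div by all|=24.
By inclusion-exclusion, divisible by at least one: 2264+646+348-323-174-49+24 = 2736.
Not divisible by any: 4528 - 2736.

Final answer: 1792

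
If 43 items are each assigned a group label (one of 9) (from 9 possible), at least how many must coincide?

There are 9 possible values for group label (one of 9). With 43 items and 9 categories, by pigeonhole: ceiling(43/9).

Final answer: 5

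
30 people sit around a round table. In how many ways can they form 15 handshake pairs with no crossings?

This is counted by the nth Catalan number C_n. Here n = 30/2 = 15.
C_n = C(2n,n) - C(2n,n+1), so C_{15} = C(30,15) - C(30,16) = 155117520 - 145422675.

Final answer: C_{15} = 9694845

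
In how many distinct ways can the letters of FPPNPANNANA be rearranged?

Letters (A:3, F:1, N:4, P:3). Total letters: 11.
Permutations = 11!/(4! x 3! x 3!).

Final answer: 46200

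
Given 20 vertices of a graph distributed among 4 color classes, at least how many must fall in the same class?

By pigeonhole with 20 objects and 4 categories: ceiling(20/4).

Final answer: 5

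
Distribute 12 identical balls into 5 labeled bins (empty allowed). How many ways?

Stars and bars: C(n+k-1, k-1) = C(16,4).

Final answer: C(16,4) = 1820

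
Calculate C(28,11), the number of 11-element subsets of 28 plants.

C(28,11) = 28!/(11! x 17!).

Final answer: \binom{28}{11} = 21474180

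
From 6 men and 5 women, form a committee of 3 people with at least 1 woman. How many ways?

Sum over valid woman counts:
C(5,1)C(6,2) = 75
C(5,2)C(6,1) = 60
C(5,3)C(6,0) = 10
Total: 75 + 60 + 10.

Final answer: 145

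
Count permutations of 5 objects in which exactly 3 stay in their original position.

Choose which 3 elements are fixed: C(5,3) = 10.
Derange the remaining 2 using D(j) = (j-1)(D(j-1) + D(j-2)), D(0)=1, D(1)=0: D(2)=1.
Total: 10 x 1.

Final answer: C(5,3) D(2) = 10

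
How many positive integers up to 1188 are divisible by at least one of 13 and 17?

Multiples of 13: 91. Multiples of 17: 69. Of both (lcm=221): 5.
By inclusion-exclusion: 91 + 69 - 5.

Final answer: 155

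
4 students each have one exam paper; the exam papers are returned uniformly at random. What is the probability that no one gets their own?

D(n) = (n-1)(D(n-1) + D(n-2)), D(0)=1, D(1)=0.
Building up: D(2)=1, D(3)=2, D(4)=9.
Total arrangements: 4! = 24.
Probability = D(4)/4! = 3/8.

Final answer: D(4)/4! = 9/24 = 0.375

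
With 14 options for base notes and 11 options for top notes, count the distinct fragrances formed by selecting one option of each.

By the multiplication principle: 14 x 11.

Final answer: 154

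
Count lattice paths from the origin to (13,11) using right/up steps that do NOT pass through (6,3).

Total paths to (13,11): C(24,11) = 2496144.
Paths through (6,3): C(9,3) x C(15,8) = 540540.
Avoiding (6,3): 2496144 - 540540.

Final answer: 1955604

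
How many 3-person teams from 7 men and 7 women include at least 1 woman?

Sum over valid woman counts:
C(7,1)C(7,2) = 147
C(7,2)C(7,1) = 147
C(7,3)C(7,0) = 35
Total: 147 + 147 + 35.

Final answer: 329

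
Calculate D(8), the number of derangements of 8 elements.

D(n) = (n-1)(D(n-1) + D(n-2)), D(0)=1, D(1)=0.
Building up: D(2)=1, D(3)=2, D(4)=9, D(5)=44, D(6)=265, D(7)=1854.
D(8) = 7 x (D(7) + D(6)) = 7 x (1854 + 265).

Final answer: D(8) = 14833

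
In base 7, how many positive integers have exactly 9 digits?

In base 7, the leading digit has 6 choices (1..6); each of the remaining 8 digits has 7 choices.
Total: 6 x 7^8.

Final answer: 34588806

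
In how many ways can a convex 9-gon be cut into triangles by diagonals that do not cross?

This is a standard Catalan-number count: the answer is C_n. Here n = 9 - 2 = 7.
C_n = C(2n,n)/(n+1), so C_{7} = C(14,7)/8 = 3432/8.

Final answer: C_{7} = 429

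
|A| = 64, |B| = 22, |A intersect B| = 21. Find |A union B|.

|A union B| = |A| + |B| - |A intersect B| = 64 + 22 - 21.

Final answer: 65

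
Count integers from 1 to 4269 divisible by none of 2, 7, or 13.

|div by 2|=2134, |div by 7|=609, |div by 13|=328.
|div by 2&7|=304, |div by 2&13|=164, |div by 7&13|=46, |div by all|=23.
By inclusion-exclusion, divisible by at least one: 2134+609+328-304-164-46+23 = 2580.
Not divisible by any: 4269 - 2580.

Final answer: 1689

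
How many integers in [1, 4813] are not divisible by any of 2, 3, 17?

|div by 2|=2406, |div by 3|=1604, |div by 17|=283.
|div by 2&3|=802, |div by 2&17|=141, |div by 3&17|=94, |div by all|=47.
By inclusion-exclusion, divisible by at least one: 2406+1604+283-802-141-94+47 = 3303.
Not divisible by any: 4813 - 3303.

Final answer: 1510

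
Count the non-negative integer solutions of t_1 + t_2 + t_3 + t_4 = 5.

Stars and bars with 5 stars and 3 bars:
C(5+4-1, 4-1) = C(8,3).

Final answer: C(8,3) = 56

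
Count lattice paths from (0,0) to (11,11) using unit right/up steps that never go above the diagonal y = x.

Total monotonic paths to (11,11): C(22,11) = 705432.
Reflecting each bad path at its first crossing gives a bijection with paths to (10,12): C(22,12) = 646646.
Valid Dyck paths: 705432 - 646646.
(Equivalently, C_{11} = C(22,11)/12 = 705432/12.)

Final answer: C_{11} = 58786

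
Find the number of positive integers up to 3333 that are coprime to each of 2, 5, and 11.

|div by 2|=1666, |div by 5|=666, |div by 11|=303.
|div by 2&5|=333, |div by 2&11|=151, |div by 5&11|=60, |div by all|=30.
By inclusion-exclusion, divisible by at least one: 1666+666+303-333-151-60+30 = 2121.
Not divisible by any: 3333 - 2121.

Final answer: 1212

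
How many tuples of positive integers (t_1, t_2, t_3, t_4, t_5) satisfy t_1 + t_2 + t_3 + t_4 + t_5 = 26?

Substitute t'_i = t_i - 1 (so t'_i >= 0). Then sum t'_i = 26 - 5 = 21.
Stars and bars: C(21+5-1, 5-1) = C(25,4).

Final answer: C(25,4) = 12650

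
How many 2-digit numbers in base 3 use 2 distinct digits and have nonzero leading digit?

First digit: 2 (nonzero). Second: 2 (not first). Third: 1, etc.
Total: 2 x 2.

Final answer: 4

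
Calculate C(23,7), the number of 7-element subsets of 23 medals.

C(23,7) = 23!/(7! x 16!).

Final answer: \binom{23}{7} = 245157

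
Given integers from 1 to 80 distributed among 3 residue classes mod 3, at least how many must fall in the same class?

By pigeonhole with 80 objects and 3 categories: ceiling(80/3).

Final answer: 27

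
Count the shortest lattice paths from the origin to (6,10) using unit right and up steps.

Each path has 6 right steps and 10 up steps in some order (16 steps total).
Choose which 10 of the 16 steps are up: C(16,10).

Final answer: C(16,10) = 8008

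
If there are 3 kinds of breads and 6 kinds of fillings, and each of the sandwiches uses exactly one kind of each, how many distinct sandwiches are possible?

By the multiplication principle: 3 x 6.

Final answer: 18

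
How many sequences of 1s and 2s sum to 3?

Let f(n) be the number of climbs. Removing the last move (1 or 2 steps) gives f(n) = f(n-1) + f(n-2); base cases f(1)=1, f(2)=2.
Building up term by term: f(1)=1, f(2)=2, f(3)=3.

Final answer: 3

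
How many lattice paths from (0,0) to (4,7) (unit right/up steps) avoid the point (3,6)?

Total paths to (4,7): C(11,7) = 330.
Paths through (3,6): C(9,6) x C(2,1) = 168.
Avoiding (3,6): 330 - 168.

Final answer: 162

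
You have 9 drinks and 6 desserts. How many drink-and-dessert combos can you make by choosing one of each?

By the multiplication principle: 9 x 6.

Final answer: 54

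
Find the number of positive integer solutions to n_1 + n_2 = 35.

Substitute n'_i = n_i - 1 (so n'_i >= 0). Then sum n'_i = 35 - 2 = 33.
Stars and bars: C(33+2-1, 2-1) = C(34,1).

Final answer: C(34,1) = 34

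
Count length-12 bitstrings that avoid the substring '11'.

A valid string ends in 0 (append to any length-(n-1) valid string) or in 01 (append to any length-(n-2) valid string), so a(n) = a(n-1) + a(n-2) with a(1)=2, a(2)=3.
Building up term by term: a(1)=2, a(2)=3, a(3)=5, a(4)=8, a(5)=13, a(6)=21, a(7)=34, a(8)=55, a(9)=89, a(10)=144, a(11)=233, a(12)=377.

Final answer: 377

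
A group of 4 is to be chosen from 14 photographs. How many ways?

C(14,4) = 14!/(4! x (14-4)!).

Final answer: C(14,4) = 1001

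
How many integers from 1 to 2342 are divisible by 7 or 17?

Multiples of 7: 334. Multiples of 17: 137. Of both (lcm=119): 19.
By inclusion-exclusion: 334 + 137 - 19.

Final answer: 452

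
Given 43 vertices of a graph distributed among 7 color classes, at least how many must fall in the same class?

By pigeonhole with 43 objects and 7 categories: ceiling(43/7).

Final answer: 7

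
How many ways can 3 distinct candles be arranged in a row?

The number of ways to arrange 3 distinct objects is 3!.

Final answer: 3! = 6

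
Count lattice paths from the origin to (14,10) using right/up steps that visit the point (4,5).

Paths (0,0)->(4,5): C(9,5) = 126.
Paths (4,5)->(14,10): C(15,5) = 3003.
By multiplication principle: 126 x 3003.

Final answer: 378378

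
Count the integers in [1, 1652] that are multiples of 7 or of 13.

Multiples of 7: 236. Multiples of 13: 127. Of both (lcm=91): 18.
By inclusion-exclusion: 236 + 127 - 18.

Final answer: 345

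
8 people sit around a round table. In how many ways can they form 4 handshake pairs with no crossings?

This is a standard Catalan-number count: the answer is C_n. Here n = 8/2 = 4.
C_n = C(2n,n) - C(2n,n+1), so C_{4} = C(8,4) - C(8,5) = 70 - 56.

Final answer: C_{4} = 14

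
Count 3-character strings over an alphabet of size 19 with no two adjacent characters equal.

Let g(n) count such strings. g(1) = 19, and each valid string of length n-1 extends in 18 ways (any symbol but the last), so g(n) = 18 g(n-1).
Total: g(3) = 19 x 18^2.

Final answer: 19 x 18^{2} = 6156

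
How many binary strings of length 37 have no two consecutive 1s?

Classify by the final bit: ...0 gives a(n-1) strings, ...01 gives a(n-2) strings. Thus a(n) = a(n-1) + a(n-2) with a(1)=2, a(2)=3.
Building up term by term: a(1)=2, a(2)=3, a(3)=5, a(4)=8, a(5)=13, a(6)=21, a(7)=34, a(8)=55, a(9)=89, a(10)=144, a(11)=233, a(12)=377, a(13)=610, a(14)=987, a(15)=1597, a(16)=2584, a(17)=4181, a(18)=6765, a(19)=10946, a(20)=17711, a(21)=28657, a(22)=46368, a(23)=75025, a(24)=121393, a(25)=196418, a(26)=317811, a(27)=514229, a(28)=832040, a(29)=1346269, a(30)=2178309, a(31)=3524578, a(32)=5702887, a(33)=9227465, a(34)=14930352, a(35)=24157817, a(36)=39088169, a(37)=63245986.

Final answer: 63245986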